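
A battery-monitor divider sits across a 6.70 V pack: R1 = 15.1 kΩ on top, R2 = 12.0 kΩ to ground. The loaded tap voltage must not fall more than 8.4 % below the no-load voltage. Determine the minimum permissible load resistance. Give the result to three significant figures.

R_L(min) ≈ 72.9 kΩ

Output resistance R_th = R1‖R2 = (15.1 × 12.0)/27.10 = 6.686 kΩ.
The fractional drop is R_th/(R_th + R_L); requiring this ≤ 0.0840 gives R_L ≥ R_th(1/0.0840 − 1) = 6.686 × 10.90 = 72.9 kΩ.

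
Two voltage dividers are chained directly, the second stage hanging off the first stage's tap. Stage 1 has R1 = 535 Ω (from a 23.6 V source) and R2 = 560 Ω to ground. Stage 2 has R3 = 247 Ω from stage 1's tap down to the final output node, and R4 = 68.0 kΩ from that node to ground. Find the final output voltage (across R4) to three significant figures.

V_out ≈ 12.0 V

Stage 2 presents R3+R4 = 68250 Ω as a load on stage 1's tap.
Stage 1's lower leg becomes R2‖(R3+R4) = 555.4 Ω, so V_mid = 23.6 × 555.4/1090 = 12.02 V.
Stage 2 is itself unloaded: V_out = V_mid × R4/(R3+R4) = 12.02 × 68000/68250 = 12.0 V.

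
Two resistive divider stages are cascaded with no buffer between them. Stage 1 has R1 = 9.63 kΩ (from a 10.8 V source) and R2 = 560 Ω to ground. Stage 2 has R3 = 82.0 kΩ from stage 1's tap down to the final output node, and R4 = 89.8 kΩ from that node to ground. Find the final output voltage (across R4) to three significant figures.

Stage 2 presents R3+R4 = 171800 Ω as a load on stage 1's tap.
Stage 1's lower leg becomes R2‖(R3+R4) = 558.2 Ω, so V_mid = 10.8 × 558.2/10190 = 0.5917 V.
Stage 2 is itself unloaded: V_out = V_mid × R4/(R3+R4) = 0.5917 × 89800/171800 = 0.309 V.

V_out ≈ 0.309 V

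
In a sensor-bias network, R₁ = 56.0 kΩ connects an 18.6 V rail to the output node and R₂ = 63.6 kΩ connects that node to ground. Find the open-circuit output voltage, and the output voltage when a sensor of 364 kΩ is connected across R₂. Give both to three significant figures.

Unloaded: 9.89 V; loaded: 9.14 V

Open-circuit: V = 18.6 × 63.6/(56.0 + 63.6) = 9.89 V.
With the load, R₂ becomes R₂‖R_L = 54.14 kΩ, so V = 18.6 × 54.14/110.1 = 9.14 V.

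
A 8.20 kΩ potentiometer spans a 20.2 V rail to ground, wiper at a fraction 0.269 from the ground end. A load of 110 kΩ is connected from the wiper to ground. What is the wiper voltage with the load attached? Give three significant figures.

The wiper splits the pot into (1−α)R = 5.994 kΩ above and αR = 2.206 kΩ below.
Lower section ‖ load = 2.162 kΩ.
V_wiper = 20.2 × 2.162/(5.994 + 2.162) = 5.36 V.

V ≈ 5.36 V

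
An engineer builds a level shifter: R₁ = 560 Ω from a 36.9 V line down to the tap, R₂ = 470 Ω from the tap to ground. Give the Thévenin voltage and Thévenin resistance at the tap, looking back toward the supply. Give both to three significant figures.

V_th = 16.8 V, R_th = 256 Ω

V_th is the open-circuit tap voltage: 36.9 × 470/(560 + 470) = 16.8 V.
With the supply zeroed, R₁ and R₂ appear in parallel from the tap: R_th = R₁‖R₂ = (560 × 470)/1030 = 256 Ω.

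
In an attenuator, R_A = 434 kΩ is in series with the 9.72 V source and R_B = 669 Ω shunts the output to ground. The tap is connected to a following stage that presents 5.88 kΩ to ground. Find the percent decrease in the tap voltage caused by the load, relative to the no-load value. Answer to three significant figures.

The divider's output (Thévenin) resistance is R_A‖R_B = 668.0 Ω.
Fractional drop under load = R_th/(R_th + R_L) = 668.0 / (668.0 + 5880) = 0.1020.
So the output falls by 10.2 %.

10.2 %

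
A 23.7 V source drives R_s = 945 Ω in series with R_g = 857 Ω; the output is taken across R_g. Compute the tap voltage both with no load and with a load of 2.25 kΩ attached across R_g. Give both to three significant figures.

Unloaded: 11.3 V; loaded: 9.39 V

Open-circuit: V = 23.7 × 857/(945 + 857) = 11.3 V.
With the load, R_g becomes R_g‖R_L = 620.6 Ω, so V = 23.7 × 620.6/1566 = 9.39 V.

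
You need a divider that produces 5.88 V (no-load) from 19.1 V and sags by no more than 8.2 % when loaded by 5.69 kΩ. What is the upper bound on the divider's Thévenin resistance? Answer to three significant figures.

Loading drop = R_th/(R_th + R_L) ≤ 0.0820, so R_th ≤ R_L · ε/(1−ε) = 5.69 kΩ × 0.0820/0.9180 = 508 Ω.
(Any R1, R2 with R2/(R1+R2) = 0.308 and R1‖R2 ≤ 508 Ω will meet the spec.)

R_th ≤ 508 Ω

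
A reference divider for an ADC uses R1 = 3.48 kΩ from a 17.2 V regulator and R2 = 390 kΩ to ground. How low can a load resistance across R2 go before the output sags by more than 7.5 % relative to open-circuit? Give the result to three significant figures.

R_L(min) ≈ 42.5 kΩ

Output resistance R_th = R1‖R2 = (3.48 × 390)/393.5 = 3.449 kΩ.
The fractional drop is R_th/(R_th + R_L); requiring this ≤ 0.0750 gives R_L ≥ R_th(1/0.0750 − 1) = 3.449 × 12.33 = 42.5 kΩ.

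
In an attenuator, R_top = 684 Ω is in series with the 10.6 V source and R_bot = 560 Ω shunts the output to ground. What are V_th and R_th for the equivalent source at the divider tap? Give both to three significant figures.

V_th = 4.77 V, R_th = 308 Ω

V_th is the open-circuit tap voltage: 10.6 × 560/(684 + 560) = 4.77 V.
With the supply zeroed, R_top and R_bot appear in parallel from the tap: R_th = R_top‖R_bot = (684 × 560)/1244 = 308 Ω.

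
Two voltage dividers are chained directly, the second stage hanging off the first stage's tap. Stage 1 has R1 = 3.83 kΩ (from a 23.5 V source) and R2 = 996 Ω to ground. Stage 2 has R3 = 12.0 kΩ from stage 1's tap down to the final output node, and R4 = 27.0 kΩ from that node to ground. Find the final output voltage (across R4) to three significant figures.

V_out ≈ 3.29 V

Stage 2 presents R3+R4 = 39000 Ω as a load on stage 1's tap.
Stage 1's lower leg becomes R2‖(R3+R4) = 971.2 Ω, so V_mid = 23.5 × 971.2/4801 = 4.754 V.
Stage 2 is itself unloaded: V_out = V_mid × R4/(R3+R4) = 4.754 × 27000/39000 = 3.29 V.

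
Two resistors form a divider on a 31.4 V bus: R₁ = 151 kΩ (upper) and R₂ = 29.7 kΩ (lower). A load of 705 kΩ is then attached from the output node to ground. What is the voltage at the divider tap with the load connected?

The load sits in parallel with R₂: R₂‖R_L = (29.7 × 705) / (29.7 + 705) = 28.50 kΩ.
V_out = 31.4 × 28.50 / (151 + 28.50) = 31.4 × 28.50/179.5 = 4.99 V.

V_out ≈ 4.99 V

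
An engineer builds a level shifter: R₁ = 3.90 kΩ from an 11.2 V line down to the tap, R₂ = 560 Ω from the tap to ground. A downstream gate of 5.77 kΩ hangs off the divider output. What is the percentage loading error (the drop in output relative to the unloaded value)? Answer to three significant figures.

7.82 %

The divider's output (Thévenin) resistance is R₁‖R₂ = 489.7 Ω.
Fractional drop under load = R_th/(R_th + R_L) = 489.7 / (489.7 + 5770) = 0.07823.
So the output falls by 7.82 %.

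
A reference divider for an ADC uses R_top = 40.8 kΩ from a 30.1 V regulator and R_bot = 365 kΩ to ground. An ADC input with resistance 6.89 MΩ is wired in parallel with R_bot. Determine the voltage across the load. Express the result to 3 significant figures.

The load sits in parallel with R_bot: R_bot‖R_L = (365 × 6890) / (365 + 6890) = 346.6 kΩ.
V_out = 30.1 × 346.6 / (40.8 + 346.6) = 30.1 × 346.6/387.4 = 26.9 V.

V_out ≈ 26.9 V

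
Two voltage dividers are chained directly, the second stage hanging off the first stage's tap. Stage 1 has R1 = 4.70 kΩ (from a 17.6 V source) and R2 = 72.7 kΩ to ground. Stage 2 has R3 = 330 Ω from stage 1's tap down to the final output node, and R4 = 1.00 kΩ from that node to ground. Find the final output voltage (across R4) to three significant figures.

V_out ≈ 2.88 V

Stage 2 presents R3+R4 = 1330 Ω as a load on stage 1's tap.
Stage 1's lower leg becomes R2‖(R3+R4) = 1306 Ω, so V_mid = 17.6 × 1306/6006 = 3.827 V.
Stage 2 is itself unloaded: V_out = V_mid × R4/(R3+R4) = 3.827 × 1000/1330 = 2.88 V.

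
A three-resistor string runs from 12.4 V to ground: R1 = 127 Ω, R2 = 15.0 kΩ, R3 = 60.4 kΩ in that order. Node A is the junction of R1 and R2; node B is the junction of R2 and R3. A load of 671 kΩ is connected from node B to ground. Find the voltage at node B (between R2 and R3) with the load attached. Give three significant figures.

At node B, R3 is in parallel with the load: R3‖R_L = 55410 Ω.
Below node A the resistance is R2 + (R3‖R_L) = 70410 Ω, so V_A = 12.4 × 70410/70540 = 12.38 V.
Then V_B = V_A × (R3‖R_L)/(R2 + R3‖R_L) = 12.38 × 55410/70410 = 9.74 V.

V ≈ 9.74 V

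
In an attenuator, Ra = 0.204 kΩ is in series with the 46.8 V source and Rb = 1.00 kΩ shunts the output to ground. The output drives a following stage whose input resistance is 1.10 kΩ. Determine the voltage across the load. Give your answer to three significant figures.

V_out ≈ 33.7 V

The load sits in parallel with Rb: Rb‖R_L = (1000 × 1100) / (1000 + 1100) = 523.8 Ω.
V_out = 46.8 × 523.8 / (204 + 523.8) = 46.8 × 523.8/727.8 = 33.7 V.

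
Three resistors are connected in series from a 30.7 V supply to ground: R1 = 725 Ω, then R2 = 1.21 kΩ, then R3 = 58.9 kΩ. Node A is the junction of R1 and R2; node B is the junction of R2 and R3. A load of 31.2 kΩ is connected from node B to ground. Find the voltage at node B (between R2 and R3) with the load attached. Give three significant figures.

V ≈ 28.0 V

At node B, R3 is in parallel with the load: R3‖R_L = 20400 Ω.
Below node A the resistance is R2 + (R3‖R_L) = 21610 Ω, so V_A = 30.7 × 21610/22330 = 29.70 V.
Then V_B = V_A × (R3‖R_L)/(R2 + R3‖R_L) = 29.70 × 20400/21610 = 28.0 V.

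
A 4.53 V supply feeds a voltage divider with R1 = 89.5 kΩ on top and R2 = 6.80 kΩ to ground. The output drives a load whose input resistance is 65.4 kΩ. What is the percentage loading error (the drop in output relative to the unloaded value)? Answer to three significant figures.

The divider's output (Thévenin) resistance is R1‖R2 = 6.320 kΩ.
Fractional drop under load = R_th/(R_th + R_L) = 6.320 / (6.320 + 65.4) = 0.08812.
So the output falls by 8.81 %.

8.81 %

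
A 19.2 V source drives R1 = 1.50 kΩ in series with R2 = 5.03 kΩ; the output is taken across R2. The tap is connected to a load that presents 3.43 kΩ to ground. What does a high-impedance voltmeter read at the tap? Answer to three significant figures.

V_out ≈ 11.1 V

The load sits in parallel with R2: R2‖R_L = (5.03 × 3.43) / (5.03 + 3.43) = 2.039 kΩ.
V_out = 19.2 × 2.039 / (1.50 + 2.039) = 19.2 × 2.039/3.539 = 11.1 V.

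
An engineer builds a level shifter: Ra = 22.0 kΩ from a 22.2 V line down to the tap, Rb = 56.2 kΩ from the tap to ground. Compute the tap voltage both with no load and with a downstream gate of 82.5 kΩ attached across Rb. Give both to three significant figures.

Unloaded: 16.0 V; loaded: 13.4 V

Open-circuit: V = 22.2 × 56.2/(22.0 + 56.2) = 16.0 V.
With the load, Rb becomes Rb‖R_L = 33.43 kΩ, so V = 22.2 × 33.43/55.43 = 13.4 V.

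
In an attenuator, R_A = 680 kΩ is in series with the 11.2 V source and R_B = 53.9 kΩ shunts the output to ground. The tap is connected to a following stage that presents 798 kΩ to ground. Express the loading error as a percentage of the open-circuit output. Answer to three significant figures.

The divider's output (Thévenin) resistance is R_A‖R_B = 49.94 kΩ.
Fractional drop under load = R_th/(R_th + R_L) = 49.94 / (49.94 + 798) = 0.05890.
So the output falls by 5.89 %.

5.89 %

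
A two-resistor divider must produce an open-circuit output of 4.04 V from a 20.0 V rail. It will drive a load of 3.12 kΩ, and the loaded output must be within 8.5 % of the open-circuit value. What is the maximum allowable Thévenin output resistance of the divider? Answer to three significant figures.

R_th ≤ 290 Ω

Loading drop = R_th/(R_th + R_L) ≤ 0.0850, so R_th ≤ R_L · ε/(1−ε) = 3.12 kΩ × 0.0850/0.9150 = 290 Ω.
(Any R1, R2 with R2/(R1+R2) = 0.202 and R1‖R2 ≤ 290 Ω will meet the spec.)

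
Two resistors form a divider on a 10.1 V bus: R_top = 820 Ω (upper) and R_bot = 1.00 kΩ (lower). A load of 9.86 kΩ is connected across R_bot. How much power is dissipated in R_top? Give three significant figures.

Total resistance from the source is R_top + (R_bot‖R_L) = 1728 Ω, so I = 10.1/1728 Ω = 5.845 mA.
P = I²·R_top = (5.845 mA)² × 820 Ω = 28.0 mW.

P ≈ 28.0 mW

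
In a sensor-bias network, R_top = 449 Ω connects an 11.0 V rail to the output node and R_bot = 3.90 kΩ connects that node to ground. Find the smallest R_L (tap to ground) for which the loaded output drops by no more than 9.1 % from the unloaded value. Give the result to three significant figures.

R_L(min) ≈ 4.02 kΩ

Output resistance R_th = R_top‖R_bot = (449 × 3900)/4349 = 402.6 Ω.
The fractional drop is R_th/(R_th + R_L); requiring this ≤ 0.0910 gives R_L ≥ R_th(1/0.0910 − 1) = 402.6 × 9.989 = 4.02 kΩ.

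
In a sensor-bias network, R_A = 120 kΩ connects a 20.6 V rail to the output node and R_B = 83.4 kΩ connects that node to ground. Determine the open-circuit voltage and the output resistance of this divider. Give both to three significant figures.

V_th = 8.45 V, R_th = 49.2 kΩ

V_th is the open-circuit tap voltage: 20.6 × 83.4/(120 + 83.4) = 8.45 V.
With the supply zeroed, R_A and R_B appear in parallel from the tap: R_th = R_A‖R_B = (120 × 83.4)/203.4 = 49.2 kΩ.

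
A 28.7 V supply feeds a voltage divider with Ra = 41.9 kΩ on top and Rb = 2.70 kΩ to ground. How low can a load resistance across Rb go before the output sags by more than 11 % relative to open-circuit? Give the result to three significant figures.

Output resistance R_th = Ra‖Rb = (41.9 × 2.70)/44.60 = 2.537 kΩ.
The fractional drop is R_th/(R_th + R_L); requiring this ≤ 0.110 gives R_L ≥ R_th(1/0.110 − 1) = 2.537 × 8.091 = 20.5 kΩ.

R_L(min) ≈ 20.5 kΩ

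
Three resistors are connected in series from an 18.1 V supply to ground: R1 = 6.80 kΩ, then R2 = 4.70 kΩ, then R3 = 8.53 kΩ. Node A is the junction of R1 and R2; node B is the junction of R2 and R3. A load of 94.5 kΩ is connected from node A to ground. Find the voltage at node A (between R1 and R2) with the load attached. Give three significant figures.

V ≈ 11.4 V

Below node A the series string R2+R3 = 13.23 kΩ sits in parallel with the 94.5 kΩ load: 11.61 kΩ.
V_A = 18.1 × 11.61/(6.80 + 11.61) = 11.4 V.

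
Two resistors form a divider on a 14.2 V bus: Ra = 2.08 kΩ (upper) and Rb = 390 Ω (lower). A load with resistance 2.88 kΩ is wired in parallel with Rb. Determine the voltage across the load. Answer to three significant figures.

The load sits in parallel with Rb: Rb‖R_L = (390 × 2880) / (390 + 2880) = 343.5 Ω.
V_out = 14.2 × 343.5 / (2080 + 343.5) = 14.2 × 343.5/2423 = 2.01 V.
(Unloaded it would have been 2.24 V.)

V_out ≈ 2.01 V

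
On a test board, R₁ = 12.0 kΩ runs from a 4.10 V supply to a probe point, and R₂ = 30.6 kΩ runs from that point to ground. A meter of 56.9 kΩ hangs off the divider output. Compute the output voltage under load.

The load sits in parallel with R₂: R₂‖R_L = (30.6 × 56.9) / (30.6 + 56.9) = 19.90 kΩ.
V_out = 4.10 × 19.90 / (12.0 + 19.90) = 4.10 × 19.90/31.90 = 2.56 V.

V_out ≈ 2.56 V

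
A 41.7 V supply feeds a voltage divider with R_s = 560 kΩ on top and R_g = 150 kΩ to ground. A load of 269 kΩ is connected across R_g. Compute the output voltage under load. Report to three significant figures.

The load sits in parallel with R_g: R_g‖R_L = (150 × 269) / (150 + 269) = 96.30 kΩ.
V_out = 41.7 × 96.30 / (560 + 96.30) = 41.7 × 96.30/656.3 = 6.12 V.

V_out ≈ 6.12 V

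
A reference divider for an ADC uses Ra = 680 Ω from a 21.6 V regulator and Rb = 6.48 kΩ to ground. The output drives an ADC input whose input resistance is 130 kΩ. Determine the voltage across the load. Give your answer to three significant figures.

V_out ≈ 19.5 V

The load sits in parallel with Rb: Rb‖R_L = (6480 × 130000) / (6480 + 130000) = 6172 Ω.
V_out = 21.6 × 6172 / (680 + 6172) = 21.6 × 6172/6852 = 19.5 V.
(Unloaded it would have been 19.5 V.)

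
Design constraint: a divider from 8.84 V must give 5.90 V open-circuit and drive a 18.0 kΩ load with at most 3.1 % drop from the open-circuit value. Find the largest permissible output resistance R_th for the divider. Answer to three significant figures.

R_th ≤ 576 Ω

Loading drop = R_th/(R_th + R_L) ≤ 0.0310, so R_th ≤ R_L · ε/(1−ε) = 18.0 kΩ × 0.0310/0.9690 = 576 Ω.
(Any R1, R2 with R2/(R1+R2) = 0.667 and R1‖R2 ≤ 576 Ω will meet the spec.)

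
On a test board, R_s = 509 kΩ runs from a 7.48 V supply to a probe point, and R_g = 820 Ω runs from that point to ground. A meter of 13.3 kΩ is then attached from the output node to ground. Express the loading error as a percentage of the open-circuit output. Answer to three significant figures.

5.80 %

The divider's output (Thévenin) resistance is R_s‖R_g = 818.7 Ω.
Fractional drop under load = R_th/(R_th + R_L) = 818.7 / (818.7 + 13300) = 0.05799.
So the output falls by 5.80 %.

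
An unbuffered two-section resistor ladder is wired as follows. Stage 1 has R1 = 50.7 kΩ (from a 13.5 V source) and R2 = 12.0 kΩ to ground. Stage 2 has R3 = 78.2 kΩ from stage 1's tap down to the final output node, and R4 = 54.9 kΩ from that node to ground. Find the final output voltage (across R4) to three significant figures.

Stage 2 presents R3+R4 = 133.1 kΩ as a load on stage 1's tap.
Stage 1's lower leg becomes R2‖(R3+R4) = 11.01 kΩ, so V_mid = 13.5 × 11.01/61.71 = 2.408 V.
Stage 2 is itself unloaded: V_out = V_mid × R4/(R3+R4) = 2.408 × 54.9/133.1 = 0.993 V.

V_out ≈ 0.993 V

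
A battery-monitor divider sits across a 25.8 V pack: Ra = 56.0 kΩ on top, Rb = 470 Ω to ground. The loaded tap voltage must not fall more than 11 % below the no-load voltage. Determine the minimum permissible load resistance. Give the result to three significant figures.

R_L(min) ≈ 3.77 kΩ

Output resistance R_th = Ra‖Rb = (56000 × 470)/56470 = 466.1 Ω.
The fractional drop is R_th/(R_th + R_L); requiring this ≤ 0.110 gives R_L ≥ R_th(1/0.110 − 1) = 466.1 × 8.091 = 3.77 kΩ.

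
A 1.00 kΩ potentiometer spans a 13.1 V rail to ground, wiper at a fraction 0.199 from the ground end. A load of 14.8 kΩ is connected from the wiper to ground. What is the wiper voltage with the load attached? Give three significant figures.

V ≈ 2.58 V

The wiper splits the pot into (1−α)R = 801.0 Ω above and αR = 199.0 Ω below.
Lower section ‖ load = 196.4 Ω.
V_wiper = 13.1 × 196.4/(801.0 + 196.4) = 2.58 V.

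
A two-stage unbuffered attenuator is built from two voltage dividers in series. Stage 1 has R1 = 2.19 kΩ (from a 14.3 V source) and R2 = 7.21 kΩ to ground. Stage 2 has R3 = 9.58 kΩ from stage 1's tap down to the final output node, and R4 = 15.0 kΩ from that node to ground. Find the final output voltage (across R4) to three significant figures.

V_out ≈ 6.27 V

Stage 2 presents R3+R4 = 24.58 kΩ as a load on stage 1's tap.
Stage 1's lower leg becomes R2‖(R3+R4) = 5.575 kΩ, so V_mid = 14.3 × 5.575/7.765 = 10.27 V.
Stage 2 is itself unloaded: V_out = V_mid × R4/(R3+R4) = 10.27 × 15.0/24.58 = 6.27 V.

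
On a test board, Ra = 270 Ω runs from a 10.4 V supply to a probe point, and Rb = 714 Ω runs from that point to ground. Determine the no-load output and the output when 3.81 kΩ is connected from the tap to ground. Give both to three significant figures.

Unloaded: 7.55 V; loaded: 7.18 V

Open-circuit: V = 10.4 × 714/(270 + 714) = 7.55 V.
With the load, Rb becomes Rb‖R_L = 601.3 Ω, so V = 10.4 × 601.3/871.3 = 7.18 V.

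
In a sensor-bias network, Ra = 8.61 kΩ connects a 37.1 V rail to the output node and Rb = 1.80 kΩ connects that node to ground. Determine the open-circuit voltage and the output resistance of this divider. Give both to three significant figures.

V_th = 6.41 V, R_th = 1.49 kΩ

V_th is the open-circuit tap voltage: 37.1 × 1.80/(8.61 + 1.80) = 6.41 V.
With the supply zeroed, Ra and Rb appear in parallel from the tap: R_th = Ra‖Rb = (8.61 × 1.80)/10.41 = 1.49 kΩ.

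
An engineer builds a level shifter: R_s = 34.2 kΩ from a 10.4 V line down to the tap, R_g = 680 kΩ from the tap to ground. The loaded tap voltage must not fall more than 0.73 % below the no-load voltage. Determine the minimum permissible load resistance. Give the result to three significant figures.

Output resistance R_th = R_s‖R_g = (34.2 × 680)/714.2 = 32.56 kΩ.
The fractional drop is R_th/(R_th + R_L); requiring this ≤ 0.00730 gives R_L ≥ R_th(1/0.00730 − 1) = 32.56 × 136.0 = 4.43 MΩ.

R_L(min) ≈ 4.43 MΩ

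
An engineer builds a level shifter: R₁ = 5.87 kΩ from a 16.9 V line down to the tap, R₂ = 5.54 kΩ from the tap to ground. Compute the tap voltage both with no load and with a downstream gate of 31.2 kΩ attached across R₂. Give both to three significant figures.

Unloaded: 8.21 V; loaded: 7.52 V

Open-circuit: V = 16.9 × 5.54/(5.87 + 5.54) = 8.21 V.
With the load, R₂ becomes R₂‖R_L = 4.705 kΩ, so V = 16.9 × 4.705/10.57 = 7.52 V.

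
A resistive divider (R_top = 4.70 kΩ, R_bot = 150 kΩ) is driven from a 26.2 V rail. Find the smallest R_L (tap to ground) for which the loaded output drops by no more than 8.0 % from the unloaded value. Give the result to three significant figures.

R_L(min) ≈ 52.4 kΩ

Output resistance R_th = R_top‖R_bot = (4.70 × 150)/154.7 = 4.557 kΩ.
The fractional drop is R_th/(R_th + R_L); requiring this ≤ 0.0800 gives R_L ≥ R_th(1/0.0800 − 1) = 4.557 × 11.50 = 52.4 kΩ.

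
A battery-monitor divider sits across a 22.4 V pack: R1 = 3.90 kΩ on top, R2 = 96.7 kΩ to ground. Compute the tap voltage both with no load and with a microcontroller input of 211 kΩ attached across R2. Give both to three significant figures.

Unloaded: 21.5 V; loaded: 21.2 V

Open-circuit: V = 22.4 × 96.7/(3.90 + 96.7) = 21.5 V.
With the load, R2 becomes R2‖R_L = 66.31 kΩ, so V = 22.4 × 66.31/70.21 = 21.2 V.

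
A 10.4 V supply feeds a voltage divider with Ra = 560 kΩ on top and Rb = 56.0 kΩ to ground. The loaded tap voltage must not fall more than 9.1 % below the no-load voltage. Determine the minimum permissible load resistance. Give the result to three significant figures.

Output resistance R_th = Ra‖Rb = (560 × 56.0)/616.0 = 50.91 kΩ.
The fractional drop is R_th/(R_th + R_L); requiring this ≤ 0.0910 gives R_L ≥ R_th(1/0.0910 − 1) = 50.91 × 9.989 = 509 kΩ.

R_L(min) ≈ 509 kΩ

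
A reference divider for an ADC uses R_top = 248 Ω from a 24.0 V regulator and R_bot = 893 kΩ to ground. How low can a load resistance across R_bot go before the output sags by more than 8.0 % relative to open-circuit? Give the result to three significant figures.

R_L(min) ≈ 2.85 kΩ

Output resistance R_th = R_top‖R_bot = (248 × 893000)/893200 = 247.9 Ω.
The fractional drop is R_th/(R_th + R_L); requiring this ≤ 0.0800 gives R_L ≥ R_th(1/0.0800 − 1) = 247.9 × 11.50 = 2.85 kΩ.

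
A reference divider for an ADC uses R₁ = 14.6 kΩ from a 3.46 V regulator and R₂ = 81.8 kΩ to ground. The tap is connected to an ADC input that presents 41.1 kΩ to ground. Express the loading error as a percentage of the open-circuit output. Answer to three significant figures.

23.2 %

The divider's output (Thévenin) resistance is R₁‖R₂ = 12.39 kΩ.
Fractional drop under load = R_th/(R_th + R_L) = 12.39 / (12.39 + 41.1) = 0.2316.
So the output falls by 23.2 %.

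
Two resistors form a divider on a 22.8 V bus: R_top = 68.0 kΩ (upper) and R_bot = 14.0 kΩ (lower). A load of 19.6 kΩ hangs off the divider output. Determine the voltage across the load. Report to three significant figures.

The load sits in parallel with R_bot: R_bot‖R_L = (14.0 × 19.6) / (14.0 + 19.6) = 8.167 kΩ.
V_out = 22.8 × 8.167 / (68.0 + 8.167) = 22.8 × 8.167/76.17 = 2.44 V.
(Unloaded it would have been 3.89 V.)

V_out ≈ 2.44 V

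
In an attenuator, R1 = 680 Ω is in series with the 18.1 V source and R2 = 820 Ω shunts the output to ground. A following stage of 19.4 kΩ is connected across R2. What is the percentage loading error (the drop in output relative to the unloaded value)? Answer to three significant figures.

The divider's output (Thévenin) resistance is R1‖R2 = 371.7 Ω.
Fractional drop under load = R_th/(R_th + R_L) = 371.7 / (371.7 + 19400) = 0.01880.
So the output falls by 1.88 %.

1.88 %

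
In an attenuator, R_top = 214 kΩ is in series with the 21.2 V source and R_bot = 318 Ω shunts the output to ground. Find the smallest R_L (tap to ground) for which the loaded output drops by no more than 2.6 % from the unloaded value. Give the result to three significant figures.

R_L(min) ≈ 11.9 kΩ

Output resistance R_th = R_top‖R_bot = (214000 × 318)/214300 = 317.5 Ω.
The fractional drop is R_th/(R_th + R_L); requiring this ≤ 0.0260 gives R_L ≥ R_th(1/0.0260 − 1) = 317.5 × 37.46 = 11.9 kΩ.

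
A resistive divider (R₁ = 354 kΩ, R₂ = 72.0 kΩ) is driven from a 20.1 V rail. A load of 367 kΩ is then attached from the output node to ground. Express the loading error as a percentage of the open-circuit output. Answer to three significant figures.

14.0 %

Unloaded V = 20.1 × 72.0/426.0 = 3.3972 V.
Loaded: R₂‖R_L = 60.19 kΩ, giving V = 20.1 × 60.19/414.2 = 2.9210 V.
Drop = (3.3972 − 2.9210) / 3.3972 = 14.0 %.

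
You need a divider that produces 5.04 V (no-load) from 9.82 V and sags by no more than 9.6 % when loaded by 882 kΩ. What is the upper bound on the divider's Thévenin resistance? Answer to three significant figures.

R_th ≤ 93.7 kΩ

Loading drop = R_th/(R_th + R_L) ≤ 0.0960, so R_th ≤ R_L · ε/(1−ε) = 882 kΩ × 0.0960/0.9040 = 93.7 kΩ.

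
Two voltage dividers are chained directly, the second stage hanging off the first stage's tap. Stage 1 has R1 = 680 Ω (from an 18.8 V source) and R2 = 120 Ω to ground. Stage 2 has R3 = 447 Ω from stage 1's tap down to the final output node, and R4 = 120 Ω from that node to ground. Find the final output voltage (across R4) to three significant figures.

V_out ≈ 0.506 V

Stage 2 presents R3+R4 = 567.0 Ω as a load on stage 1's tap.
Stage 1's lower leg becomes R2‖(R3+R4) = 99.04 Ω, so V_mid = 18.8 × 99.04/779.0 = 2.390 V.
Stage 2 is itself unloaded: V_out = V_mid × R4/(R3+R4) = 2.390 × 120/567.0 = 0.506 V.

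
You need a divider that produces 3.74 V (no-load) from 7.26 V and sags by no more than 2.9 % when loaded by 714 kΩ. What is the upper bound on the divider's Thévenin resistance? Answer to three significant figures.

R_th ≤ 21.3 kΩ

Loading drop = R_th/(R_th + R_L) ≤ 0.0290, so R_th ≤ R_L · ε/(1−ε) = 714 kΩ × 0.0290/0.9710 = 21.3 kΩ.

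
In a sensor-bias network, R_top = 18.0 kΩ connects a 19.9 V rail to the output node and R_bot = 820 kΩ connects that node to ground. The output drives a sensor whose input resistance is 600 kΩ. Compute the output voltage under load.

V_out ≈ 18.9 V

The load sits in parallel with R_bot: R_bot‖R_L = (820 × 600) / (820 + 600) = 346.5 kΩ.
V_out = 19.9 × 346.5 / (18.0 + 346.5) = 19.9 × 346.5/364.5 = 18.9 V.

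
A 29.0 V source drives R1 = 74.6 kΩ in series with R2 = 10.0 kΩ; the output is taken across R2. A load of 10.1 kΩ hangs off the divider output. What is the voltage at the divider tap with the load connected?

The load sits in parallel with R2: R2‖R_L = (10.0 × 10.1) / (10.0 + 10.1) = 5.025 kΩ.
V_out = 29.0 × 5.025 / (74.6 + 5.025) = 29.0 × 5.025/79.62 = 1.83 V.

V_out ≈ 1.83 V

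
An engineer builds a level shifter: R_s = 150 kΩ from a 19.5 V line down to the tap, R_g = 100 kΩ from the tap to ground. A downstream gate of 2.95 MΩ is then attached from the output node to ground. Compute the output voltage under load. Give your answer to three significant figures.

V_out ≈ 7.64 V

The load sits in parallel with R_g: R_g‖R_L = (100 × 2950) / (100 + 2950) = 96.72 kΩ.
V_out = 19.5 × 96.72 / (150 + 96.72) = 19.5 × 96.72/246.7 = 7.64 V.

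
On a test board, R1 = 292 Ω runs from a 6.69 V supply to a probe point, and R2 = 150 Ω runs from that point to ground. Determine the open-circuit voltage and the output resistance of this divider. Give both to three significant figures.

V_th = 2.27 V, R_th = 99.1 Ω

V_th is the open-circuit tap voltage: 6.69 × 150/(292 + 150) = 2.27 V.
With the supply zeroed, R1 and R2 appear in parallel from the tap: R_th = R1‖R2 = (292 × 150)/442.0 = 99.1 Ω.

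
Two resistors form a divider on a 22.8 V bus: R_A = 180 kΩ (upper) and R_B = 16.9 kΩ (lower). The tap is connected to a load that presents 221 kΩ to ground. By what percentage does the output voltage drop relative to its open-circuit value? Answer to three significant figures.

The divider's output (Thévenin) resistance is R_A‖R_B = 15.45 kΩ.
Fractional drop under load = R_th/(R_th + R_L) = 15.45 / (15.45 + 221) = 0.06534.
So the output falls by 6.53 %.

6.53 %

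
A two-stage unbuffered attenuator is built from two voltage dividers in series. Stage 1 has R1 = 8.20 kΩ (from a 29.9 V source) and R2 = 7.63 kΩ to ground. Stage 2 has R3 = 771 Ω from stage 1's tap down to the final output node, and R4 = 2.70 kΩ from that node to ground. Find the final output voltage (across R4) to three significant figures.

Stage 2 presents R3+R4 = 3471 Ω as a load on stage 1's tap.
Stage 1's lower leg becomes R2‖(R3+R4) = 2386 Ω, so V_mid = 29.9 × 2386/10590 = 6.739 V.
Stage 2 is itself unloaded: V_out = V_mid × R4/(R3+R4) = 6.739 × 2700/3471 = 5.24 V.

V_out ≈ 5.24 V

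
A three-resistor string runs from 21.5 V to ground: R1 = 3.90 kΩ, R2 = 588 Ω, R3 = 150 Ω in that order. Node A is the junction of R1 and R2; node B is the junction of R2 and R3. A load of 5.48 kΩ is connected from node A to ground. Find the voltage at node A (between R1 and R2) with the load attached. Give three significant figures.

V ≈ 3.07 V

Below node A the series string R2+R3 = 738.0 Ω sits in parallel with the 5480 Ω load: 650.4 Ω.
V_A = 21.5 × 650.4/(3900 + 650.4) = 3.07 V.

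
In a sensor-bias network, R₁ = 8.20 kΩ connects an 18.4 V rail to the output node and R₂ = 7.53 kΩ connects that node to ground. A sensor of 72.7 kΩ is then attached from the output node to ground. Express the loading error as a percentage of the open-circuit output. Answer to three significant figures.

The divider's output (Thévenin) resistance is R₁‖R₂ = 3.925 kΩ.
Fractional drop under load = R_th/(R_th + R_L) = 3.925 / (3.925 + 72.7) = 0.05123.
So the output falls by 5.12 %.

5.12 %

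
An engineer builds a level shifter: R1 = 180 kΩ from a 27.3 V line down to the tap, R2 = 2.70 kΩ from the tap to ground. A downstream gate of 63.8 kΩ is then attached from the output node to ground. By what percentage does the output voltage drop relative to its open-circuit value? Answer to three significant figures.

The divider's output (Thévenin) resistance is R1‖R2 = 2.660 kΩ.
Fractional drop under load = R_th/(R_th + R_L) = 2.660 / (2.660 + 63.8) = 0.04003.
So the output falls by 4.00 %.

4.00 %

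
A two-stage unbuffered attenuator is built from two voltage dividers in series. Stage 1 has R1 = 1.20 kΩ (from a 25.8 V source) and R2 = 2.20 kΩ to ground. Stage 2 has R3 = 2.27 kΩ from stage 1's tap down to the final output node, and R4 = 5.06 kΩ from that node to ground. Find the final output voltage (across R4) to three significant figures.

V_out ≈ 10.4 V

Stage 2 presents R3+R4 = 7.330 kΩ as a load on stage 1's tap.
Stage 1's lower leg becomes R2‖(R3+R4) = 1.692 kΩ, so V_mid = 25.8 × 1.692/2.892 = 15.10 V.
Stage 2 is itself unloaded: V_out = V_mid × R4/(R3+R4) = 15.10 × 5.06/7.330 = 10.4 V.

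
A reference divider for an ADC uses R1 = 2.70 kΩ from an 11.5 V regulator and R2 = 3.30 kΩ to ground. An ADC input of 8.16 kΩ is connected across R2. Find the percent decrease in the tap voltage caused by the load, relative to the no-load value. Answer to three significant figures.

The divider's output (Thévenin) resistance is R1‖R2 = 1.485 kΩ.
Fractional drop under load = R_th/(R_th + R_L) = 1.485 / (1.485 + 8.16) = 0.1540.
So the output falls by 15.4 %.

15.4 %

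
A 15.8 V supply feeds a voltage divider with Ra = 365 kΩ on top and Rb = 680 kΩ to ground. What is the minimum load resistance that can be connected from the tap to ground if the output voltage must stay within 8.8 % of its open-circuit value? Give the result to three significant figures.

R_L(min) ≈ 2.46 MΩ

Output resistance R_th = Ra‖Rb = (365 × 680)/1045 = 237.5 kΩ.
The fractional drop is R_th/(R_th + R_L); requiring this ≤ 0.0880 gives R_L ≥ R_th(1/0.0880 − 1) = 237.5 × 10.36 = 2.46 MΩ.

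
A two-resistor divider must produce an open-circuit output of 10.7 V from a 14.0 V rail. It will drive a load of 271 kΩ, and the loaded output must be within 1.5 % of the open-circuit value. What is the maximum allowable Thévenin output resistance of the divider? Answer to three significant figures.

R_th ≤ 4.13 kΩ

Loading drop = R_th/(R_th + R_L) ≤ 0.0150, so R_th ≤ R_L · ε/(1−ε) = 271 kΩ × 0.0150/0.9850 = 4.13 kΩ.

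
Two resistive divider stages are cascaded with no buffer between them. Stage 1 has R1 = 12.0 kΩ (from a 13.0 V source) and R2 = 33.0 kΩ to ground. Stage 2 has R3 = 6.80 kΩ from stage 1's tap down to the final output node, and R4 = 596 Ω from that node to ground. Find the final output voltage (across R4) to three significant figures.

V_out ≈ 0.351 V

Stage 2 presents R3+R4 = 7396 Ω as a load on stage 1's tap.
Stage 1's lower leg becomes R2‖(R3+R4) = 6042 Ω, so V_mid = 13.0 × 6042/18040 = 4.353 V.
Stage 2 is itself unloaded: V_out = V_mid × R4/(R3+R4) = 4.353 × 596/7396 = 0.351 V.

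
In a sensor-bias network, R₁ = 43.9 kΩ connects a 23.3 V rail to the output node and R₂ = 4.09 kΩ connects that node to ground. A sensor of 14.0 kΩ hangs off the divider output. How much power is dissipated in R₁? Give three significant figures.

Total resistance from the source is R₁ + (R₂‖R_L) = 47.07 kΩ, so I = 23.3/47.07 kΩ = 0.4951 mA.
P = I²·R₁ = (0.4951 mA)² × 43.9 kΩ = 10.8 mW.

P ≈ 10.8 mW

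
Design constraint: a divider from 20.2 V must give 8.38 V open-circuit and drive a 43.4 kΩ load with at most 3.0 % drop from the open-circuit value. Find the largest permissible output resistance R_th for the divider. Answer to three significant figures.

Loading drop = R_th/(R_th + R_L) ≤ 0.0300, so R_th ≤ R_L · ε/(1−ε) = 43.4 kΩ × 0.0300/0.9700 = 1.34 kΩ.

R_th ≤ 1.34 kΩ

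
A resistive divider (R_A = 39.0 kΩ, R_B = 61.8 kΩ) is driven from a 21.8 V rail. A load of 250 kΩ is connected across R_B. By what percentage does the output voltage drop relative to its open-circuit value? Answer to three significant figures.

8.73 %

Unloaded V = 21.8 × 61.8/100.8 = 13.365 V.
Loaded: R_B‖R_L = 49.55 kΩ, giving V = 21.8 × 49.55/88.55 = 12.199 V.
Drop = (13.365 − 12.199) / 13.365 = 8.73 %.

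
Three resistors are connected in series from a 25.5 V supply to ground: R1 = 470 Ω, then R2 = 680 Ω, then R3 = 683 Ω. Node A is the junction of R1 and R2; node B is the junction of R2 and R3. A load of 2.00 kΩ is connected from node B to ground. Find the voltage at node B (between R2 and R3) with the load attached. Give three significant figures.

V ≈ 7.83 V

At node B, R3 is in parallel with the load: R3‖R_L = 509.1 Ω.
Below node A the resistance is R2 + (R3‖R_L) = 1189 Ω, so V_A = 25.5 × 1189/1659 = 18.28 V.
Then V_B = V_A × (R3‖R_L)/(R2 + R3‖R_L) = 18.28 × 509.1/1189 = 7.83 V.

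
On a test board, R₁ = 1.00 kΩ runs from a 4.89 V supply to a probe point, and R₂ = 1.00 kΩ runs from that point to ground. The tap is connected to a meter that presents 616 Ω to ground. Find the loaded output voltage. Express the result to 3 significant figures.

V_out ≈ 1.35 V

The load sits in parallel with R₂: R₂‖R_L = (1000 × 616) / (1000 + 616) = 381.2 Ω.
V_out = 4.89 × 381.2 / (1000 + 381.2) = 4.89 × 381.2/1381 = 1.35 V.
(Unloaded it would have been 2.44 V.)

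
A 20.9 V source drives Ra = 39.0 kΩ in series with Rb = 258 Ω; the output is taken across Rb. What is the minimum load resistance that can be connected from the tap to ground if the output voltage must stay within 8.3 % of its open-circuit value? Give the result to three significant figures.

Output resistance R_th = Ra‖Rb = (39000 × 258)/39260 = 256.3 Ω.
The fractional drop is R_th/(R_th + R_L); requiring this ≤ 0.0830 gives R_L ≥ R_th(1/0.0830 − 1) = 256.3 × 11.05 = 2.83 kΩ.

R_L(min) ≈ 2.83 kΩ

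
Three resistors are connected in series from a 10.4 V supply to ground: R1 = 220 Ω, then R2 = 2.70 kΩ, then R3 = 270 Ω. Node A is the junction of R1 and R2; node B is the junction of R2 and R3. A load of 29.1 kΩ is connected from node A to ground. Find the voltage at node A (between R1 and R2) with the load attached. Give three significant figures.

Below node A the series string R2+R3 = 2970 Ω sits in parallel with the 29100 Ω load: 2695 Ω.
V_A = 10.4 × 2695/(220 + 2695) = 9.62 V.

V ≈ 9.62 V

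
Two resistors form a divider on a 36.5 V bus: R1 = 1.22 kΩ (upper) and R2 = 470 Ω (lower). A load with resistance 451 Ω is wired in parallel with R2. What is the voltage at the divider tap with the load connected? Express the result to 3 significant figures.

V_out ≈ 5.79 V

The load sits in parallel with R2: R2‖R_L = (470 × 451) / (470 + 451) = 230.2 Ω.
V_out = 36.5 × 230.2 / (1220 + 230.2) = 36.5 × 230.2/1450 = 5.79 V.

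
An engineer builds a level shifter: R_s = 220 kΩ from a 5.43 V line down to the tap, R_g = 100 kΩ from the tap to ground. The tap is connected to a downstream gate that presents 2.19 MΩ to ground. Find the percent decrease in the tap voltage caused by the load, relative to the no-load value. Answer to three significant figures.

3.04 %

The divider's output (Thévenin) resistance is R_s‖R_g = 68.75 kΩ.
Fractional drop under load = R_th/(R_th + R_L) = 68.75 / (68.75 + 2190) = 0.03044.
So the output falls by 3.04 %.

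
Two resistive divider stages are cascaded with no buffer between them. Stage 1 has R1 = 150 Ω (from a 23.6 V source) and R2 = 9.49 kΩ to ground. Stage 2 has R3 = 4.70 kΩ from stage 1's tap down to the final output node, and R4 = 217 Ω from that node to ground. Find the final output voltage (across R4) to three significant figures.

V_out ≈ 0.995 V

Stage 2 presents R3+R4 = 4917 Ω as a load on stage 1's tap.
Stage 1's lower leg becomes R2‖(R3+R4) = 3239 Ω, so V_mid = 23.6 × 3239/3389 = 22.56 V.
Stage 2 is itself unloaded: V_out = V_mid × R4/(R3+R4) = 22.56 × 217/4917 = 0.995 V.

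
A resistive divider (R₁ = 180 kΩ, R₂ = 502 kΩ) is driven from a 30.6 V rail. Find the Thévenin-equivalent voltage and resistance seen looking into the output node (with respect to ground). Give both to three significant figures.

V_th = 22.5 V, R_th = 132 kΩ

V_th is the open-circuit tap voltage: 30.6 × 502/(180 + 502) = 22.5 V.
With the supply zeroed, R₁ and R₂ appear in parallel from the tap: R_th = R₁‖R₂ = (180 × 502)/682.0 = 132 kΩ.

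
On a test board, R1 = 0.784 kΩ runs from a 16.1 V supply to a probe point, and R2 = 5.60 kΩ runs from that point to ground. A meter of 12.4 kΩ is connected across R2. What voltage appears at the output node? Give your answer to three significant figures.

The load sits in parallel with R2: R2‖R_L = (5600 × 12400) / (5600 + 12400) = 3858 Ω.
V_out = 16.1 × 3858 / (784 + 3858) = 16.1 × 3858/4642 = 13.4 V.

V_out ≈ 13.4 V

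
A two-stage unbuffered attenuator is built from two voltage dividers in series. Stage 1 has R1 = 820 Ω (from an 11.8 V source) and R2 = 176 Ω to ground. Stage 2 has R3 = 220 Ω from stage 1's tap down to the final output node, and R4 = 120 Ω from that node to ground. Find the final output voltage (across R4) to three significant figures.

Stage 2 presents R3+R4 = 340.0 Ω as a load on stage 1's tap.
Stage 1's lower leg becomes R2‖(R3+R4) = 116.0 Ω, so V_mid = 11.8 × 116.0/936.0 = 1.462 V.
Stage 2 is itself unloaded: V_out = V_mid × R4/(R3+R4) = 1.462 × 120/340.0 = 0.516 V.

V_out ≈ 0.516 V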